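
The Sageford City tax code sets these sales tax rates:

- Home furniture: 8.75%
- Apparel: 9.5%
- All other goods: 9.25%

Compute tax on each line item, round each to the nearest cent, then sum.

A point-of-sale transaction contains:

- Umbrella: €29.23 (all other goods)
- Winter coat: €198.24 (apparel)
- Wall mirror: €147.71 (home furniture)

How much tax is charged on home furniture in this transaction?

€12.92

Wall mirror €147.71: home furniture → 8.75% → €12.92
Tax on home furniture = €12.92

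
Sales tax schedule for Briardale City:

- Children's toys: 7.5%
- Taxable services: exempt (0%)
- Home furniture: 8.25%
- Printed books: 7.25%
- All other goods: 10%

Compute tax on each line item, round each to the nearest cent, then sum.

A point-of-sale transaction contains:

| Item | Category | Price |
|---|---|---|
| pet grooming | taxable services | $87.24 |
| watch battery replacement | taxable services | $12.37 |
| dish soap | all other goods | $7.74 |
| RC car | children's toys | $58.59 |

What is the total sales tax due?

$5.16

Pet grooming $87.24: taxable services → 0% → $0.00
Watch battery replacement $12.37: taxable services → 0% → $0.00
Dish soap $7.74: all other goods → 10% → $0.77
RC car $58.59: children's toys → 7.5% → $4.39
Total tax = $0.77 + $4.39 = $5.16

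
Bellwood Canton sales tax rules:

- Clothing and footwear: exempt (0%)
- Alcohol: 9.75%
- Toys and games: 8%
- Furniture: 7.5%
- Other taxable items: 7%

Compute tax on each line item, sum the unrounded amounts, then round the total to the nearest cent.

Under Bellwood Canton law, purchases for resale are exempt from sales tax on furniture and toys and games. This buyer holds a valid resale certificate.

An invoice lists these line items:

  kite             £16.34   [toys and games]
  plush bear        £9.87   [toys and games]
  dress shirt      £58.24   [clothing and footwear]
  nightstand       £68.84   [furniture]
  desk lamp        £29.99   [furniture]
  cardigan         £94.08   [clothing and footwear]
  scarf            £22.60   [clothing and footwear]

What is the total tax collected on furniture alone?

£0.00

Nightstand £68.84: furniture, buyer-exempt → 0% → £0.00
Desk lamp £29.99: furniture, buyer-exempt → 0% → £0.00
Tax on furniture: unrounded sum = £0.00 → £0.00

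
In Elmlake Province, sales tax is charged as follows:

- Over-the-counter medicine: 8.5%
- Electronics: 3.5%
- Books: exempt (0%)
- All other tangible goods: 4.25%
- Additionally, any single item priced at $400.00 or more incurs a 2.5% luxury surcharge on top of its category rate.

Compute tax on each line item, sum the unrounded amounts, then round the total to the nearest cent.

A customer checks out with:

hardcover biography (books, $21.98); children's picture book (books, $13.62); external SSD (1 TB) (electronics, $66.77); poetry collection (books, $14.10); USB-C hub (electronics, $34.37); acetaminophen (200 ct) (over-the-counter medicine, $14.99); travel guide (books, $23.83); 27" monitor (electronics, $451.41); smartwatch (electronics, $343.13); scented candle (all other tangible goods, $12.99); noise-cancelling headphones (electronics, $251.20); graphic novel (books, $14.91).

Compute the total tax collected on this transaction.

Hardcover biography $21.98: books → 0% → $0.00
Children's picture book $13.62: books → 0% → $0.00
External SSD (1 TB) $66.77: electronics → 3.5% → $2.33695
Poetry collection $14.10: books → 0% → $0.00
USB-C hub $34.37: electronics → 3.5% → $1.20295
Acetaminophen (200 ct) $14.99: over-the-counter medicine → 8.5% → $1.27415
Travel guide $23.83: books → 0% → $0.00
27" monitor $451.41: electronics → 3.5% + 2.5% surcharge = 6% → $27.0846
Smartwatch $343.13: electronics → 3.5% → $12.00955
Scented candle $12.99: all other tangible goods → 4.25% → $0.552075
Noise-cancelling headphones $251.20: electronics → 3.5% → $8.792
Graphic novel $14.91: books → 0% → $0.00
Unrounded tax sum = $53.252275 → $53.25

$53.25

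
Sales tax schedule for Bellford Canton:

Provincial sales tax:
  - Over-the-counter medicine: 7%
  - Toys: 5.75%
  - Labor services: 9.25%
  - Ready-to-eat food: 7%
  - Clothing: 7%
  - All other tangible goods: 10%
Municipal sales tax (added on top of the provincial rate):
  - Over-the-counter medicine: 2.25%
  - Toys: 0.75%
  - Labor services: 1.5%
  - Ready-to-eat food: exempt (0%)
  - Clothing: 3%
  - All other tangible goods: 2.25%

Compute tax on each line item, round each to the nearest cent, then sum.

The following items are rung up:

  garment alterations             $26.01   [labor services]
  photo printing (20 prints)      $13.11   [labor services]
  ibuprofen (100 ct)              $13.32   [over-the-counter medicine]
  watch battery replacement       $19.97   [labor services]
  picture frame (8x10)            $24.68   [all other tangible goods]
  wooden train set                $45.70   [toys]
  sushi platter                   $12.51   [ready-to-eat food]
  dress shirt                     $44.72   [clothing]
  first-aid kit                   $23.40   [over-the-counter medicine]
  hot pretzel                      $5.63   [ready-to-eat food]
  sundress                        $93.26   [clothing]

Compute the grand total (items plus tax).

$353.12

Garment alterations $26.01: labor services → 9.25% + 1.5% municipal = 10.75% → $2.80
Photo printing (20 prints) $13.11: labor services → 9.25% + 1.5% municipal = 10.75% → $1.41
Ibuprofen (100 ct) $13.32: over-the-counter medicine → 7% + 2.25% municipal = 9.25% → $1.23
Watch battery replacement $19.97: labor services → 9.25% + 1.5% municipal = 10.75% → $2.15
Picture frame (8x10) $24.68: all other tangible goods → 10% + 2.25% municipal = 12.25% → $3.02
Wooden train set $45.70: toys → 5.75% + 0.75% municipal = 6.5% → $2.97
Sushi platter $12.51: ready-to-eat food → 7% + 0% municipal = 7% → $0.88
Dress shirt $44.72: clothing → 7% + 3% municipal = 10% → $4.47
First-aid kit $23.40: over-the-counter medicine → 7% + 2.25% municipal = 9.25% → $2.16
Hot pretzel $5.63: ready-to-eat food → 7% + 0% municipal = 7% → $0.39
Sundress $93.26: clothing → 7% + 3% municipal = 10% → $9.33
Subtotal = $322.31; tax = $30.81; total due = $353.12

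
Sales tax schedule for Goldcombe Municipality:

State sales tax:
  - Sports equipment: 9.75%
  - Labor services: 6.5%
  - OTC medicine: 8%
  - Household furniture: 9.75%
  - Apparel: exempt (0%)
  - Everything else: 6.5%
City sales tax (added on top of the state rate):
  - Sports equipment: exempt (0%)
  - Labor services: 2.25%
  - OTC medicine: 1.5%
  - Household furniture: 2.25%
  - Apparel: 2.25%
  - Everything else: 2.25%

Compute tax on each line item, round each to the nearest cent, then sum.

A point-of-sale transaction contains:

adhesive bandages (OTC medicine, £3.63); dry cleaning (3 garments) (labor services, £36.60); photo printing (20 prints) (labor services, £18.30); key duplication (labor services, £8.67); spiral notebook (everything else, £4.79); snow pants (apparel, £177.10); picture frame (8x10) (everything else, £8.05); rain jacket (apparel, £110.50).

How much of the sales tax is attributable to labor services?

Dry cleaning (3 garments) £36.60: labor services → 6.5% + 2.25% city = 8.75% → £3.20
Photo printing (20 prints) £18.30: labor services → 6.5% + 2.25% city = 8.75% → £1.60
Key duplication £8.67: labor services → 6.5% + 2.25% city = 8.75% → £0.76
Tax on labor services = £3.20 + £1.60 + £0.76 = £5.56

£5.56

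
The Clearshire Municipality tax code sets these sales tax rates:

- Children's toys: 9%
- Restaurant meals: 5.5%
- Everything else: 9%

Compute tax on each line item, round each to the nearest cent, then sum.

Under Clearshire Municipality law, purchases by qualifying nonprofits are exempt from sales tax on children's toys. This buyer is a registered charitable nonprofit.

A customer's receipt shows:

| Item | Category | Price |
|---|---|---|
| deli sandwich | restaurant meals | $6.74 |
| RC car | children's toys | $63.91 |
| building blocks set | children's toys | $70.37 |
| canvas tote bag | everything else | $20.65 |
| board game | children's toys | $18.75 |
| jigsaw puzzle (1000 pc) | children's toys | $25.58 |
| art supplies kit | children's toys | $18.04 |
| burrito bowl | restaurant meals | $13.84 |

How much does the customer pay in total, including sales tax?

Deli sandwich $6.74: restaurant meals → 5.5% → $0.37
RC car $63.91: children's toys, buyer-exempt → 0% → $0.00
Building blocks set $70.37: children's toys, buyer-exempt → 0% → $0.00
Canvas tote bag $20.65: everything else → 9% → $1.86
Board game $18.75: children's toys, buyer-exempt → 0% → $0.00
Jigsaw puzzle (1000 pc) $25.58: children's toys, buyer-exempt → 0% → $0.00
Art supplies kit $18.04: children's toys, buyer-exempt → 0% → $0.00
Burrito bowl $13.84: restaurant meals → 5.5% → $0.76
Subtotal = $237.88; tax = $2.99; total due = $240.87

$240.87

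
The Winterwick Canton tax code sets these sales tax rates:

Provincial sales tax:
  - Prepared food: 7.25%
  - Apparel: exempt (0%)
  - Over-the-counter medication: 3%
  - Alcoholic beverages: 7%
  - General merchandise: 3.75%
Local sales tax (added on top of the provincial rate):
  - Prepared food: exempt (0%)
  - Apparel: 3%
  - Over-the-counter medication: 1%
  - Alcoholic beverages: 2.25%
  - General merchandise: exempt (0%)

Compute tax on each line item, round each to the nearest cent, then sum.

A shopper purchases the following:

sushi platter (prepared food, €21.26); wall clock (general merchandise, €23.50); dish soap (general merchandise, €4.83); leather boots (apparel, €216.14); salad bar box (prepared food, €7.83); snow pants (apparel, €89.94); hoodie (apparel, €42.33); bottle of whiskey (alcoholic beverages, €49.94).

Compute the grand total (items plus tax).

Sushi platter €21.26: prepared food → 7.25% + 0% local = 7.25% → €1.54
Wall clock €23.50: general merchandise → 3.75% + 0% local = 3.75% → €0.88
Dish soap €4.83: general merchandise → 3.75% + 0% local = 3.75% → €0.18
Leather boots €216.14: apparel → 0% + 3% local = 3% → €6.48
Salad bar box €7.83: prepared food → 7.25% + 0% local = 7.25% → €0.57
Snow pants €89.94: apparel → 0% + 3% local = 3% → €2.70
Hoodie €42.33: apparel → 0% + 3% local = 3% → €1.27
Bottle of whiskey €49.94: alcoholic beverages → 7% + 2.25% local = 9.25% → €4.62
Subtotal = €455.77; tax = €18.24; total due = €474.01

€474.01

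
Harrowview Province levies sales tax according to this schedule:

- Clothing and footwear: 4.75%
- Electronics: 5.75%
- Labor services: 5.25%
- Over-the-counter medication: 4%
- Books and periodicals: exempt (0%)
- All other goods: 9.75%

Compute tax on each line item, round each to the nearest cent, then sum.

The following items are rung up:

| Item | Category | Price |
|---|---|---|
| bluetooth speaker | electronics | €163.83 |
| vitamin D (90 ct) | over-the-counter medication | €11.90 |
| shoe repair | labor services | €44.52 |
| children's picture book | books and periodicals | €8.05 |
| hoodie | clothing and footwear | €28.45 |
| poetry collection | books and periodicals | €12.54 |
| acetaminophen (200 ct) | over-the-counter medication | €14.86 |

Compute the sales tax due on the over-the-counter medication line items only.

€1.07

Vitamin D (90 ct) €11.90: over-the-counter medication → 4% → €0.48
Acetaminophen (200 ct) €14.86: over-the-counter medication → 4% → €0.59
Tax on over-the-counter medication = €0.48 + €0.59 = €1.07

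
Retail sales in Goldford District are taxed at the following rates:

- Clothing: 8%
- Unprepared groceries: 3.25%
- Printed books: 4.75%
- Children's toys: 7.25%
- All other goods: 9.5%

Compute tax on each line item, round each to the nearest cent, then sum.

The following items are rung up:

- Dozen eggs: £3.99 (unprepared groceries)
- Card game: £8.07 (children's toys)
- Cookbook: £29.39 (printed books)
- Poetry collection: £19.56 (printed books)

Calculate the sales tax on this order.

Dozen eggs £3.99: unprepared groceries → 3.25% → £0.13
Card game £8.07: children's toys → 7.25% → £0.59
Cookbook £29.39: printed books → 4.75% → £1.40
Poetry collection £19.56: printed books → 4.75% → £0.93
Total tax = £0.13 + £0.59 + £1.40 + £0.93 = £3.05

£3.05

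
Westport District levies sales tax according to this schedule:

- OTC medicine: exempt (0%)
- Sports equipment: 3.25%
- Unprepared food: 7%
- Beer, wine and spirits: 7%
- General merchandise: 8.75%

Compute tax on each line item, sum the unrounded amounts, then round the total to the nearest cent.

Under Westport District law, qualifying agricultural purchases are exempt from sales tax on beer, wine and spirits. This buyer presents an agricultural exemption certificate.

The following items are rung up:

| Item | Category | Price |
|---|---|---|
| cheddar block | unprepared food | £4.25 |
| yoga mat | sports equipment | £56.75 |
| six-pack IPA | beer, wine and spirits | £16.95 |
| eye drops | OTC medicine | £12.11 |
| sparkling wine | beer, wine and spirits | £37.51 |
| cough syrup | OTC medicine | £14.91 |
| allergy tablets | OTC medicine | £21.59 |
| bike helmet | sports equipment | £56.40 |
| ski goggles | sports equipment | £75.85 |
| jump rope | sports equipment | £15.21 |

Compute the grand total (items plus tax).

£318.46

Cheddar block £4.25: unprepared food → 7% → £0.2975
Yoga mat £56.75: sports equipment → 3.25% → £1.844375
Six-pack IPA £16.95: beer, wine and spirits, buyer-exempt → 0% → £0.00
Eye drops £12.11: OTC medicine → 0% → £0.00
Sparkling wine £37.51: beer, wine and spirits, buyer-exempt → 0% → £0.00
Cough syrup £14.91: OTC medicine → 0% → £0.00
Allergy tablets £21.59: OTC medicine → 0% → £0.00
Bike helmet £56.40: sports equipment → 3.25% → £1.833
Ski goggles £75.85: sports equipment → 3.25% → £2.465125
Jump rope £15.21: sports equipment → 3.25% → £0.494325
Subtotal = £311.53; unrounded tax = £6.934325 → £6.93; total due = £318.46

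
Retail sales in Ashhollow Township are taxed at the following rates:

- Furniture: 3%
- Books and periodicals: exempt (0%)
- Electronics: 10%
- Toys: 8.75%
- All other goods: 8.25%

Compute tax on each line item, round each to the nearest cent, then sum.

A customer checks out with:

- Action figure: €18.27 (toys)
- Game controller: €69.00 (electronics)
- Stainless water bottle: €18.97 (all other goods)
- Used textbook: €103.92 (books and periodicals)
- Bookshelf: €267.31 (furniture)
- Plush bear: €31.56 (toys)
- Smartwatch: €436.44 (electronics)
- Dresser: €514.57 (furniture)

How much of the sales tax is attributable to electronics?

€50.54

Game controller €69.00: electronics → 10% → €6.90
Smartwatch €436.44: electronics → 10% → €43.64
Tax on electronics = €6.90 + €43.64 = €50.54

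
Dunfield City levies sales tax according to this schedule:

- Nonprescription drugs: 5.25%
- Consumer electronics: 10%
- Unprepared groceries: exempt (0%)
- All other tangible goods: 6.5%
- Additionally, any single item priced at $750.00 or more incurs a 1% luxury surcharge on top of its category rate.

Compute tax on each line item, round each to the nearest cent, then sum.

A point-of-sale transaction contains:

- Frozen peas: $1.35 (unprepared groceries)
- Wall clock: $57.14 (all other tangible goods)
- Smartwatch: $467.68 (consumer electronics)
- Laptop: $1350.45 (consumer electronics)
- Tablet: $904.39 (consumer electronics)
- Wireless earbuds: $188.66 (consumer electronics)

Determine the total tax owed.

Frozen peas $1.35: unprepared groceries → 0% → $0.00
Wall clock $57.14: all other tangible goods → 6.5% → $3.71
Smartwatch $467.68: consumer electronics → 10% → $46.77
Laptop $1350.45: consumer electronics → 10% + 1% surcharge = 11% → $148.55
Tablet $904.39: consumer electronics → 10% + 1% surcharge = 11% → $99.48
Wireless earbuds $188.66: consumer electronics → 10% → $18.87
Total tax = $3.71 + $46.77 + $148.55 + $99.48 + $18.87 = $317.38

$317.38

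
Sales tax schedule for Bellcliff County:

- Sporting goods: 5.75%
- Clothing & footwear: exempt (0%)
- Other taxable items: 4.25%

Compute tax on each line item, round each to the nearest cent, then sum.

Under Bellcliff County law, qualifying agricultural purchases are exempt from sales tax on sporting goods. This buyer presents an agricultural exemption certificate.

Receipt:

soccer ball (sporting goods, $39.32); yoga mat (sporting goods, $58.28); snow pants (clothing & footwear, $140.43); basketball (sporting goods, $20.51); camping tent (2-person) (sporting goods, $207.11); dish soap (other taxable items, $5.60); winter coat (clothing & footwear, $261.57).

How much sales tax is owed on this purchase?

Soccer ball $39.32: sporting goods, buyer-exempt → 0% → $0.00
Yoga mat $58.28: sporting goods, buyer-exempt → 0% → $0.00
Snow pants $140.43: clothing & footwear → 0% → $0.00
Basketball $20.51: sporting goods, buyer-exempt → 0% → $0.00
Camping tent (2-person) $207.11: sporting goods, buyer-exempt → 0% → $0.00
Dish soap $5.60: other taxable items → 4.25% → $0.24
Winter coat $261.57: clothing & footwear → 0% → $0.00
Total tax = $0.24

$0.24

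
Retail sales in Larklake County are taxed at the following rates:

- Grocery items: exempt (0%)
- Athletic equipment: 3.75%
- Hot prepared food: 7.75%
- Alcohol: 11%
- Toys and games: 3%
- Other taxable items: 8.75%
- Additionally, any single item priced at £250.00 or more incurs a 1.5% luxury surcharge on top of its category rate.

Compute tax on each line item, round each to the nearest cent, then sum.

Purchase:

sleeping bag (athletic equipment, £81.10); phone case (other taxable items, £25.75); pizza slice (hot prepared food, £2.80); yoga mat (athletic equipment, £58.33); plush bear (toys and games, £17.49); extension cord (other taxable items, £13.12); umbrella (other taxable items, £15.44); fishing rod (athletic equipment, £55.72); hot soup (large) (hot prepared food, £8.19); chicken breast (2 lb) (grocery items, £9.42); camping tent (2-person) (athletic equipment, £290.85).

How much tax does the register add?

£28.71

Sleeping bag £81.10: athletic equipment → 3.75% → £3.04
Phone case £25.75: other taxable items → 8.75% → £2.25
Pizza slice £2.80: hot prepared food → 7.75% → £0.22
Yoga mat £58.33: athletic equipment → 3.75% → £2.19
Plush bear £17.49: toys and games → 3% → £0.52
Extension cord £13.12: other taxable items → 8.75% → £1.15
Umbrella £15.44: other taxable items → 8.75% → £1.35
Fishing rod £55.72: athletic equipment → 3.75% → £2.09
Hot soup (large) £8.19: hot prepared food → 7.75% → £0.63
Chicken breast (2 lb) £9.42: grocery items → 0% → £0.00
Camping tent (2-person) £290.85: athletic equipment → 3.75% + 1.5% surcharge = 5.25% → £15.27
Total tax = £3.04 + £2.25 + £0.22 + £2.19 + £0.52 + £1.15 + £1.35 + £2.09 + £0.63 + £15.27 = £28.71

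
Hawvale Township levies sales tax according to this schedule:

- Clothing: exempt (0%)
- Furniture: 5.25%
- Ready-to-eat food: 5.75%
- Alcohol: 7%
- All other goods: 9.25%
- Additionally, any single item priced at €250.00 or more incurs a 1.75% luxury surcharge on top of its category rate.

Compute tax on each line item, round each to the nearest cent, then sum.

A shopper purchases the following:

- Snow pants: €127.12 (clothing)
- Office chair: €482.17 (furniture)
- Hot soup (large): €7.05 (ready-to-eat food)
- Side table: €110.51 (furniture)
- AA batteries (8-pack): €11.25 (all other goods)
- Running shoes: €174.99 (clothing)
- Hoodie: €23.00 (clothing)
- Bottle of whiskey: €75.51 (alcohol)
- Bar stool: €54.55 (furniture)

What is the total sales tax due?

€49.15

Snow pants €127.12: clothing → 0% → €0.00
Office chair €482.17: furniture → 5.25% + 1.75% surcharge = 7% → €33.75
Hot soup (large) €7.05: ready-to-eat food → 5.75% → €0.41
Side table €110.51: furniture → 5.25% → €5.80
AA batteries (8-pack) €11.25: all other goods → 9.25% → €1.04
Running shoes €174.99: clothing → 0% → €0.00
Hoodie €23.00: clothing → 0% → €0.00
Bottle of whiskey €75.51: alcohol → 7% → €5.29
Bar stool €54.55: furniture → 5.25% → €2.86
Total tax = €33.75 + €0.41 + €5.80 + €1.04 + €5.29 + €2.86 = €49.15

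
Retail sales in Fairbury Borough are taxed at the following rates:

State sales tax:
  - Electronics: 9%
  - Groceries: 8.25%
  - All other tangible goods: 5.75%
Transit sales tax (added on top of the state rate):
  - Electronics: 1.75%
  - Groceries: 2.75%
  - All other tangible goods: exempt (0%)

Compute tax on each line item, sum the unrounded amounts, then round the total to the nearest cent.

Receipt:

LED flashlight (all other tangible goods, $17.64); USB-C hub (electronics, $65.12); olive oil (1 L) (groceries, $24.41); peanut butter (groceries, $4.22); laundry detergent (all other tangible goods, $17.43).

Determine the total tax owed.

LED flashlight $17.64: all other tangible goods → 5.75% + 0% transit = 5.75% → $1.0143
USB-C hub $65.12: electronics → 9% + 1.75% transit = 10.75% → $7.0004
Olive oil (1 L) $24.41: groceries → 8.25% + 2.75% transit = 11% → $2.6851
Peanut butter $4.22: groceries → 8.25% + 2.75% transit = 11% → $0.4642
Laundry detergent $17.43: all other tangible goods → 5.75% + 0% transit = 5.75% → $1.002225
Unrounded tax sum = $12.166225 → $12.17

$12.17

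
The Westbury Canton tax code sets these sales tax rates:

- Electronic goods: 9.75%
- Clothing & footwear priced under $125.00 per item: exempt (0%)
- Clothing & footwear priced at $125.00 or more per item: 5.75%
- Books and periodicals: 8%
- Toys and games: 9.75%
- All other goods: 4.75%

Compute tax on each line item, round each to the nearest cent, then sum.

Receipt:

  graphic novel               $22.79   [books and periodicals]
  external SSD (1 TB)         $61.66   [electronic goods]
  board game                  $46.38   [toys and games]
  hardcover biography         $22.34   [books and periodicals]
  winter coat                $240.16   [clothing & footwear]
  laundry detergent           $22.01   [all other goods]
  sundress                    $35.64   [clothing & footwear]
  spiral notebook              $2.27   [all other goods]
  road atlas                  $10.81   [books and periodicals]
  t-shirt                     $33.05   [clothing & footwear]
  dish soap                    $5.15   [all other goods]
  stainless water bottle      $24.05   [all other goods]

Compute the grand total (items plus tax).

$557.66

Graphic novel $22.79: books and periodicals → 8% → $1.82
External SSD (1 TB) $61.66: electronic goods → 9.75% → $6.01
Board game $46.38: toys and games → 9.75% → $4.52
Hardcover biography $22.34: books and periodicals → 8% → $1.79
Winter coat $240.16: clothing & footwear, $125.00 or more → 5.75% → $13.81
Laundry detergent $22.01: all other goods → 4.75% → $1.05
Sundress $35.64: clothing & footwear, under $125.00 → 0% → $0.00
Spiral notebook $2.27: all other goods → 4.75% → $0.11
Road atlas $10.81: books and periodicals → 8% → $0.86
T-shirt $33.05: clothing & footwear, under $125.00 → 0% → $0.00
Dish soap $5.15: all other goods → 4.75% → $0.24
Stainless water bottle $24.05: all other goods → 4.75% → $1.14
Subtotal = $526.31; tax = $31.35; total due = $557.66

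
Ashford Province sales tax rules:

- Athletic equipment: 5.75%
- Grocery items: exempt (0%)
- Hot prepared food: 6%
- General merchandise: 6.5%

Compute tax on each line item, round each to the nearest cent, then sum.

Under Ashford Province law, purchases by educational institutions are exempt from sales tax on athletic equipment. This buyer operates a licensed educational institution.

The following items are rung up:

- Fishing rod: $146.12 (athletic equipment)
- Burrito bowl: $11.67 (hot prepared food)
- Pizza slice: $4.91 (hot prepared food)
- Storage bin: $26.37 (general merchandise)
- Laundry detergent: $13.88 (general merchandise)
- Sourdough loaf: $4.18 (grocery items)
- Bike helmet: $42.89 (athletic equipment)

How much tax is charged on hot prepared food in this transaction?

Burrito bowl $11.67: hot prepared food → 6% → $0.70
Pizza slice $4.91: hot prepared food → 6% → $0.29
Tax on hot prepared food = $0.70 + $0.29 = $0.99

$0.99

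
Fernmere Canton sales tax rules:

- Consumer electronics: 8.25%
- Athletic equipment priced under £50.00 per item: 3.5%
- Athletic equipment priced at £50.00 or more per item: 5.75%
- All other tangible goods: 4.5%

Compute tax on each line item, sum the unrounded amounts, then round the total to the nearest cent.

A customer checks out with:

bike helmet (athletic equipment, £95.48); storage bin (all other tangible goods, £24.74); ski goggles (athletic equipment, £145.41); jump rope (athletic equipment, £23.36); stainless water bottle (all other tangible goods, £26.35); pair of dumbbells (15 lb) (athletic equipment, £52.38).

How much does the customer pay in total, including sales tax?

£387.70

Bike helmet £95.48: athletic equipment, £50.00 or more → 5.75% → £5.4901
Storage bin £24.74: all other tangible goods → 4.5% → £1.1133
Ski goggles £145.41: athletic equipment, £50.00 or more → 5.75% → £8.361075
Jump rope £23.36: athletic equipment, under £50.00 → 3.5% → £0.8176
Stainless water bottle £26.35: all other tangible goods → 4.5% → £1.18575
Pair of dumbbells (15 lb) £52.38: athletic equipment, £50.00 or more → 5.75% → £3.01185
Subtotal = £367.72; unrounded tax = £19.979675 → £19.98; total due = £387.70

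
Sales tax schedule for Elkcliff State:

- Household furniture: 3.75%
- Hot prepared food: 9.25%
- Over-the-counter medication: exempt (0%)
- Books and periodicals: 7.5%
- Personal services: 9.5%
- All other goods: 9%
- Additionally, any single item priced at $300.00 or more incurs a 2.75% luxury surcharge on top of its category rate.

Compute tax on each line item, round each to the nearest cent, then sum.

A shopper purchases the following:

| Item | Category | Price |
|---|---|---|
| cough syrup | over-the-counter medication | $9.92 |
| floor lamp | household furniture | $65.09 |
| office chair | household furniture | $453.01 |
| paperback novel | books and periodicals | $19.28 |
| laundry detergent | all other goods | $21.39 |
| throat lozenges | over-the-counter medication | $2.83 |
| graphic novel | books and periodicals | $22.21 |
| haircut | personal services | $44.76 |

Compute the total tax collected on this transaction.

Cough syrup $9.92: over-the-counter medication → 0% → $0.00
Floor lamp $65.09: household furniture → 3.75% → $2.44
Office chair $453.01: household furniture → 3.75% + 2.75% surcharge = 6.5% → $29.45
Paperback novel $19.28: books and periodicals → 7.5% → $1.45
Laundry detergent $21.39: all other goods → 9% → $1.93
Throat lozenges $2.83: over-the-counter medication → 0% → $0.00
Graphic novel $22.21: books and periodicals → 7.5% → $1.67
Haircut $44.76: personal services → 9.5% → $4.25
Total tax = $2.44 + $29.45 + $1.45 + $1.93 + $1.67 + $4.25 = $41.19

$41.19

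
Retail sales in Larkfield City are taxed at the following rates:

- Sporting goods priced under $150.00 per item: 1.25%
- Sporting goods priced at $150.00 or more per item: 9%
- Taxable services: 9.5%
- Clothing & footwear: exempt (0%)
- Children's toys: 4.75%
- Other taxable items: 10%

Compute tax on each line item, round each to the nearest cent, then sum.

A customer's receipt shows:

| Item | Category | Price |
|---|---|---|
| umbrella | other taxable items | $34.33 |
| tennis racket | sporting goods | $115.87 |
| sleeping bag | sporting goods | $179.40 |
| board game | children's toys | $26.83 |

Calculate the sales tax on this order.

$22.30

Umbrella $34.33: other taxable items → 10% → $3.43
Tennis racket $115.87: sporting goods, under $150.00 → 1.25% → $1.45
Sleeping bag $179.40: sporting goods, $150.00 or more → 9% → $16.15
Board game $26.83: children's toys → 4.75% → $1.27
Total tax = $3.43 + $1.45 + $16.15 + $1.27 = $22.30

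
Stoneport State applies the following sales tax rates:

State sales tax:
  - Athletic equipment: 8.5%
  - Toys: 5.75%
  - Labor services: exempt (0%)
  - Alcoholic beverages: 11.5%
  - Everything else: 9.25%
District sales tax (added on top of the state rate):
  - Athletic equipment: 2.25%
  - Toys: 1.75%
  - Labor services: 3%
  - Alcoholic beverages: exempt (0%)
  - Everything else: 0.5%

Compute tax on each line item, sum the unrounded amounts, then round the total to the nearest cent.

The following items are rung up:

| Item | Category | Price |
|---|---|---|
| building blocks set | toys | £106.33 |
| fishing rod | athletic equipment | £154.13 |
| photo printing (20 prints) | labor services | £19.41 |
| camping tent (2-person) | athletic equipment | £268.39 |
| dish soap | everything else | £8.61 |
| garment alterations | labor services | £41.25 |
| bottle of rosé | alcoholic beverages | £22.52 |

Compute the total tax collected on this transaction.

Building blocks set £106.33: toys → 5.75% + 1.75% district = 7.5% → £7.97475
Fishing rod £154.13: athletic equipment → 8.5% + 2.25% district = 10.75% → £16.568975
Photo printing (20 prints) £19.41: labor services → 0% + 3% district = 3% → £0.5823
Camping tent (2-person) £268.39: athletic equipment → 8.5% + 2.25% district = 10.75% → £28.851925
Dish soap £8.61: everything else → 9.25% + 0.5% district = 9.75% → £0.839475
Garment alterations £41.25: labor services → 0% + 3% district = 3% → £1.2375
Bottle of rosé £22.52: alcoholic beverages → 11.5% + 0% district = 11.5% → £2.5898
Unrounded tax sum = £58.644725 → £58.64

£58.64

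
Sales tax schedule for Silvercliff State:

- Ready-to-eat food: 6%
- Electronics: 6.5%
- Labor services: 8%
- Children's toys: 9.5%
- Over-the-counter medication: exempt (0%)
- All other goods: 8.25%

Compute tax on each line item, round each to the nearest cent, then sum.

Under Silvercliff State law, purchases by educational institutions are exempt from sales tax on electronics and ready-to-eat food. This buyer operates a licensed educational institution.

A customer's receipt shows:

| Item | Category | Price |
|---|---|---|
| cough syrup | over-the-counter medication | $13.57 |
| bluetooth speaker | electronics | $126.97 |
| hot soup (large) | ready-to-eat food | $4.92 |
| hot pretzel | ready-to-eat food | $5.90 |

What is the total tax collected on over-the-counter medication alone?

$0.00

Cough syrup $13.57: over-the-counter medication → 0% → $0.00
Tax on over-the-counter medication = $0.00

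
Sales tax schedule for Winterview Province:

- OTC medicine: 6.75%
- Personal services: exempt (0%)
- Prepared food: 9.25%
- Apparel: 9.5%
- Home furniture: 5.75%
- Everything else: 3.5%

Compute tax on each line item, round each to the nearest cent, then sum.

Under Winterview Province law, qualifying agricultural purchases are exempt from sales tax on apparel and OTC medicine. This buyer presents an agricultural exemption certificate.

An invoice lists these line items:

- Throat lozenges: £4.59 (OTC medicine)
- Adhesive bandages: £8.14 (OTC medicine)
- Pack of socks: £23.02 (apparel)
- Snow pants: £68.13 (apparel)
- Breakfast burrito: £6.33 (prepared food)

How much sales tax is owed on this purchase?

Throat lozenges £4.59: OTC medicine, buyer-exempt → 0% → £0.00
Adhesive bandages £8.14: OTC medicine, buyer-exempt → 0% → £0.00
Pack of socks £23.02: apparel, buyer-exempt → 0% → £0.00
Snow pants £68.13: apparel, buyer-exempt → 0% → £0.00
Breakfast burrito £6.33: prepared food → 9.25% → £0.59
Total tax = £0.59

£0.59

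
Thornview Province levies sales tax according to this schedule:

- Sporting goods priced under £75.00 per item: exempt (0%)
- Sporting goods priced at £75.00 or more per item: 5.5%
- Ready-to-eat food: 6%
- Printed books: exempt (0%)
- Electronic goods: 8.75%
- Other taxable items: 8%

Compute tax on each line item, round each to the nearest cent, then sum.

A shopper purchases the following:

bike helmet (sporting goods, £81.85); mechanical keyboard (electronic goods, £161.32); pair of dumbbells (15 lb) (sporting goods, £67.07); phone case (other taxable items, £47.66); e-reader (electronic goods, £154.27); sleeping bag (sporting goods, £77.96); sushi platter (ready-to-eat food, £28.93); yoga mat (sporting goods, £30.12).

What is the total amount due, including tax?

£691.14

Bike helmet £81.85: sporting goods, £75.00 or more → 5.5% → £4.50
Mechanical keyboard £161.32: electronic goods → 8.75% → £14.12
Pair of dumbbells (15 lb) £67.07: sporting goods, under £75.00 → 0% → £0.00
Phone case £47.66: other taxable items → 8% → £3.81
E-reader £154.27: electronic goods → 8.75% → £13.50
Sleeping bag £77.96: sporting goods, £75.00 or more → 5.5% → £4.29
Sushi platter £28.93: ready-to-eat food → 6% → £1.74
Yoga mat £30.12: sporting goods, under £75.00 → 0% → £0.00
Subtotal = £649.18; tax = £41.96; total due = £691.14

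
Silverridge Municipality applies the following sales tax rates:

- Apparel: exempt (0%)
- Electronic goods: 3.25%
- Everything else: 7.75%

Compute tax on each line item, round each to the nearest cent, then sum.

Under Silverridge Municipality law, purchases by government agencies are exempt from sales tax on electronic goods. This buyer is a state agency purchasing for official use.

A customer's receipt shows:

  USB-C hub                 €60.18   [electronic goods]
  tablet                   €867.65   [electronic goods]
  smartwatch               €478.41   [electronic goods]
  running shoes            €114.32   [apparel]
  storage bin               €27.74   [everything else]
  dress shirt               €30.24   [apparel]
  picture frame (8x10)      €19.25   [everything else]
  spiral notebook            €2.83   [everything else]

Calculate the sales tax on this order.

€3.86

USB-C hub €60.18: electronic goods, buyer-exempt → 0% → €0.00
Tablet €867.65: electronic goods, buyer-exempt → 0% → €0.00
Smartwatch €478.41: electronic goods, buyer-exempt → 0% → €0.00
Running shoes €114.32: apparel → 0% → €0.00
Storage bin €27.74: everything else → 7.75% → €2.15
Dress shirt €30.24: apparel → 0% → €0.00
Picture frame (8x10) €19.25: everything else → 7.75% → €1.49
Spiral notebook €2.83: everything else → 7.75% → €0.22
Total tax = €2.15 + €1.49 + €0.22 = €3.86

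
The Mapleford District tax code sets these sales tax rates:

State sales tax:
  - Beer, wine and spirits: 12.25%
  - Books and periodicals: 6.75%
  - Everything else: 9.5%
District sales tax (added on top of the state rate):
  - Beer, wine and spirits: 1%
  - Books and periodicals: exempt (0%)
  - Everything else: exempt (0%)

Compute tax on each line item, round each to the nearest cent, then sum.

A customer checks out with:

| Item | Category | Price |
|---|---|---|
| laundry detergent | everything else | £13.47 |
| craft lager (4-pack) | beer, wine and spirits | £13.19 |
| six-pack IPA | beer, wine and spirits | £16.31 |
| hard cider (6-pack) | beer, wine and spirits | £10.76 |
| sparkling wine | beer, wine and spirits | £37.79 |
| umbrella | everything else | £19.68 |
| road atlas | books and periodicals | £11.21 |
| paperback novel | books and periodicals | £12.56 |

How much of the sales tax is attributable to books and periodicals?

Road atlas £11.21: books and periodicals → 6.75% + 0% district = 6.75% → £0.76
Paperback novel £12.56: books and periodicals → 6.75% + 0% district = 6.75% → £0.85
Tax on books and periodicals = £0.76 + £0.85 = £1.61

£1.61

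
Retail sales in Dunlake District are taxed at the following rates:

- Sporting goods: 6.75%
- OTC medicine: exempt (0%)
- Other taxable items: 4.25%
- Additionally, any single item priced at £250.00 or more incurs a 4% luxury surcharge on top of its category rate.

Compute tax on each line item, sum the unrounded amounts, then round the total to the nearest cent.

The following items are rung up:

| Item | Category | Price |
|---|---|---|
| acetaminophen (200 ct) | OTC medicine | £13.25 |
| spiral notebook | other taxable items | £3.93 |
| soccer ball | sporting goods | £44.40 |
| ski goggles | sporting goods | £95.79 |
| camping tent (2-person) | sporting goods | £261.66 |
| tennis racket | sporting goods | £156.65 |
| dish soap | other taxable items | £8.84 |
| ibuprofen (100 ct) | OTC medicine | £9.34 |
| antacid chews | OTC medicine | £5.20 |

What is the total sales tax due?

Acetaminophen (200 ct) £13.25: OTC medicine → 0% → £0.00
Spiral notebook £3.93: other taxable items → 4.25% → £0.167025
Soccer ball £44.40: sporting goods → 6.75% → £2.997
Ski goggles £95.79: sporting goods → 6.75% → £6.465825
Camping tent (2-person) £261.66: sporting goods → 6.75% + 4% surcharge = 10.75% → £28.12845
Tennis racket £156.65: sporting goods → 6.75% → £10.573875
Dish soap £8.84: other taxable items → 4.25% → £0.3757
Ibuprofen (100 ct) £9.34: OTC medicine → 0% → £0.00
Antacid chews £5.20: OTC medicine → 0% → £0.00
Unrounded tax sum = £48.707875 → £48.71

£48.71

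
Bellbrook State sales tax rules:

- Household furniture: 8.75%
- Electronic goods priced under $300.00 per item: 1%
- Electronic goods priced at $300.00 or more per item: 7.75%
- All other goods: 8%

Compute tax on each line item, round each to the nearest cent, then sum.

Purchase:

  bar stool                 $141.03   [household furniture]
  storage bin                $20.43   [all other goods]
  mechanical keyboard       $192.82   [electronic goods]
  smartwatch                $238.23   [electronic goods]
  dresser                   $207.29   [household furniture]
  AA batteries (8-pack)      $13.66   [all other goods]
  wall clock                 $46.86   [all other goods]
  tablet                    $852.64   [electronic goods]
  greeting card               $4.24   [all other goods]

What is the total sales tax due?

Bar stool $141.03: household furniture → 8.75% → $12.34
Storage bin $20.43: all other goods → 8% → $1.63
Mechanical keyboard $192.82: electronic goods, under $300.00 → 1% → $1.93
Smartwatch $238.23: electronic goods, under $300.00 → 1% → $2.38
Dresser $207.29: household furniture → 8.75% → $18.14
AA batteries (8-pack) $13.66: all other goods → 8% → $1.09
Wall clock $46.86: all other goods → 8% → $3.75
Tablet $852.64: electronic goods, $300.00 or more → 7.75% → $66.08
Greeting card $4.24: all other goods → 8% → $0.34
Total tax = $12.34 + $1.63 + $1.93 + $2.38 + $18.14 + $1.09 + $3.75 + $66.08 + $0.34 = $107.68

$107.68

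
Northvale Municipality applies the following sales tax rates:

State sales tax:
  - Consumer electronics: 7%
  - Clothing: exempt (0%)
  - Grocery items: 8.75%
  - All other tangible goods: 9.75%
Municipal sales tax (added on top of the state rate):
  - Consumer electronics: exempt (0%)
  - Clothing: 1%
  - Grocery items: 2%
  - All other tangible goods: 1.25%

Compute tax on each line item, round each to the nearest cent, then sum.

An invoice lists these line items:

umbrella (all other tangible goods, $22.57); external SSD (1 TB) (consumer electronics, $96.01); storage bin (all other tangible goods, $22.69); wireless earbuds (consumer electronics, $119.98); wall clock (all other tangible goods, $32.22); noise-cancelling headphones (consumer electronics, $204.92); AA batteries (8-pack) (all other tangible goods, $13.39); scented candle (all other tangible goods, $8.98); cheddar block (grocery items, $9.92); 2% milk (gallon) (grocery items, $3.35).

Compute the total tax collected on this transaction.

$41.87

Umbrella $22.57: all other tangible goods → 9.75% + 1.25% municipal = 11% → $2.48
External SSD (1 TB) $96.01: consumer electronics → 7% + 0% municipal = 7% → $6.72
Storage bin $22.69: all other tangible goods → 9.75% + 1.25% municipal = 11% → $2.50
Wireless earbuds $119.98: consumer electronics → 7% + 0% municipal = 7% → $8.40
Wall clock $32.22: all other tangible goods → 9.75% + 1.25% municipal = 11% → $3.54
Noise-cancelling headphones $204.92: consumer electronics → 7% + 0% municipal = 7% → $14.34
AA batteries (8-pack) $13.39: all other tangible goods → 9.75% + 1.25% municipal = 11% → $1.47
Scented candle $8.98: all other tangible goods → 9.75% + 1.25% municipal = 11% → $0.99
Cheddar block $9.92: grocery items → 8.75% + 2% municipal = 10.75% → $1.07
2% milk (gallon) $3.35: grocery items → 8.75% + 2% municipal = 10.75% → $0.36
Total tax = $2.48 + $6.72 + $2.50 + $8.40 + $3.54 + $14.34 + $1.47 + $0.99 + $1.07 + $0.36 = $41.87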